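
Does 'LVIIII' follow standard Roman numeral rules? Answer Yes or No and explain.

'LVIIII': More than 3 consecutive I's

No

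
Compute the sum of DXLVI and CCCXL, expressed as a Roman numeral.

DXLVI = 546
CCCXL = 340
546 + 340 = 886

DCCCLXXXVI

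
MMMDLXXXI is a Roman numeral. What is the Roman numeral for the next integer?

MMMDLXXXI = 3581; next is 3582

MMMDLXXXII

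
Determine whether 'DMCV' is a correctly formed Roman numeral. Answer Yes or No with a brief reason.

'DMCV': Invalid subtractive combination: DM

No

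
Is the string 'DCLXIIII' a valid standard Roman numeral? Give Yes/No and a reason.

'DCLXIIII': More than 3 consecutive I's

No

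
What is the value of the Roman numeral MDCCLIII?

MDCCLIII: M=1000, D=500, C=100, C=100, L=50, I=1, I=1, I=1
1000 + 500 + 100 + 100 + 50 + 1 + 1 + 1 = 1753

1753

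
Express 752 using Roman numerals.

Convert 752 to Roman numerals:
  752 contains 1×500 (D)
  252 contains 2×100 (CC)
  52 contains 1×50 (L)
  2 contains 2×1 (II)

DCCLII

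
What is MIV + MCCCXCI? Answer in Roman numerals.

MIV = 1004
MCCCXCI = 1391
1004 + 1391 = 2395

MMCCCXCV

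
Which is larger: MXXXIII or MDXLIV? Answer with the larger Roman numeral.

MXXXIII = 1033
MDXLIV = 1544
1544 is larger

MDXLIV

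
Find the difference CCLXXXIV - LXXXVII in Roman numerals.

CCLXXXIV = 284
LXXXVII = 87
284 - 87 = 197

CXCVII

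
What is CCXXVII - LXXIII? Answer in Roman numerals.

CCXXVII = 227
LXXIII = 73
227 - 73 = 154

CLIV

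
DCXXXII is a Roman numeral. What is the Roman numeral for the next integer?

DCXXXII = 632; next is 633

DCXXXIII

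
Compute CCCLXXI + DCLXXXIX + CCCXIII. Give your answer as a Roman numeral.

CCCLXXI = 371, DCLXXXIX = 689, CCCXIII = 313
371 + 689 = 1060
1060 + 313 = 1373

MCCCLXXIII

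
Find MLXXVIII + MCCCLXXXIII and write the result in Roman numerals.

MLXXVIII = 1078
MCCCLXXXIII = 1383
1078 + 1383 = 2461

MMCDLXI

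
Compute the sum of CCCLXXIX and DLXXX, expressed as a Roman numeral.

CCCLXXIX = 379
DLXXX = 580
379 + 580 = 959

CMLIX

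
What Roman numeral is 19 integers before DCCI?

DCCI = 701
701 - 19 = 682

DCLXXXII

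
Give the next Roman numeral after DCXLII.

DCXLII = 642, so the next integer is 642 + 1 = 643

DCXLIII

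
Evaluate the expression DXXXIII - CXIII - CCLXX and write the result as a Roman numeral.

DXXXIII = 533, CXIII = 113, CCLXX = 270
533 - 113 = 420
420 - 270 = 150

CL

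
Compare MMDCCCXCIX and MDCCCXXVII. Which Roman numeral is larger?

MMDCCCXCIX = 2899
MDCCCXXVII = 1827
2899 is larger

MMDCCCXCIX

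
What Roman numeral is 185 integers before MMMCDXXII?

MMMCDXXII = 3422
3422 - 185 = 3237

MMMCCXXXVII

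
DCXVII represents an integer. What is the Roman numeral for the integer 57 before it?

DCXVII = 617
617 - 57 = 560

DLX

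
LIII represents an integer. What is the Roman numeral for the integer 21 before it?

LIII = 53
53 - 21 = 32

XXXII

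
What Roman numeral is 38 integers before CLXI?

CLXI = 161
161 - 38 = 123

CXXIII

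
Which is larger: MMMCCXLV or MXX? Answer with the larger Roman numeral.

MMMCCXLV = 3245
MXX = 1020
3245 is larger

MMMCCXLV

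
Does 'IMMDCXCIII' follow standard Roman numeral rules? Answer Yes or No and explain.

'IMMDCXCIII': Invalid subtractive combination: IM

No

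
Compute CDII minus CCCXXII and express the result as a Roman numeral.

CDII = 402
CCCXXII = 322
402 - 322 = 80

LXXX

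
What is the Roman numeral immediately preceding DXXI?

DXXI = 521, so the previous integer is 521 - 1 = 520

DXX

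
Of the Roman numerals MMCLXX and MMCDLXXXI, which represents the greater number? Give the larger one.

MMCLXX = 2170
MMCDLXXXI = 2481
2481 is larger

MMCDLXXXI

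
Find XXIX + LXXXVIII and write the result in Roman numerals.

XXIX = 29
LXXXVIII = 88
29 + 88 = 117

CXVII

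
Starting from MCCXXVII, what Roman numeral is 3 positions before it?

MCCXXVII = 1227
1227 - 3 = 1224

MCCXXIV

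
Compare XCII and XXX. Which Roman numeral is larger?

XCII = 92
XXX = 30
92 is larger

XCII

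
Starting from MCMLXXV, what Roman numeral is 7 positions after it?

MCMLXXV = 1975
1975 + 7 = 1982

MCMLXXXII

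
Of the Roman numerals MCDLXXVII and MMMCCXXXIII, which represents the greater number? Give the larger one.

MCDLXXVII = 1477
MMMCCXXXIII = 3233
3233 is larger

MMMCCXXXIII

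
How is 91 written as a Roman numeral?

Convert 91 to Roman numerals:
  91 contains 1×90 (XC)
  1 contains 1×1 (I)

XCI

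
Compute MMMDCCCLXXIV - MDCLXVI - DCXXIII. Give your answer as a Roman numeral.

MMMDCCCLXXIV = 3874, MDCLXVI = 1666, DCXXIII = 623
3874 - 1666 = 2208
2208 - 623 = 1585

MDLXXXV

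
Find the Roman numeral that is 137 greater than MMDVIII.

MMDVIII = 2508
2508 + 137 = 2645

MMDCXLV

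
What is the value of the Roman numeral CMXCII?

CMXCII: CM=900, XC=90, I=1, I=1
900 + 90 + 1 + 1 = 992

992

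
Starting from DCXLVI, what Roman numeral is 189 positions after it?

DCXLVI = 646
646 + 189 = 835

DCCCXXXV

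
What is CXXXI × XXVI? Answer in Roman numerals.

CXXXI = 131
XXVI = 26
131 × 26 = 3406

MMMCDVI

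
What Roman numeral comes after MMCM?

MMCM = 2900, so the next integer is 2900 + 1 = 2901

MMCMI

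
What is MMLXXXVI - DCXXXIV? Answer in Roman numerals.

MMLXXXVI = 2086
DCXXXIV = 634
2086 - 634 = 1452

MCDLII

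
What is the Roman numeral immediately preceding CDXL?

CDXL = 440, so the previous integer is 440 - 1 = 439

CDXXXIX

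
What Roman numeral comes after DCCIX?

DCCIX = 709; next is 710

DCCX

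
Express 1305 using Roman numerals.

Convert 1305 to Roman numerals:
  1305 contains 1×1000 (M)
  305 contains 3×100 (CCC)
  5 contains 1×5 (V)

MCCCV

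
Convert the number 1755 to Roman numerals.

Convert 1755 to Roman numerals:
  1755 contains 1×1000 (M)
  755 contains 1×500 (D)
  255 contains 2×100 (CC)
  55 contains 1×50 (L)
  5 contains 1×5 (V)

MDCCLV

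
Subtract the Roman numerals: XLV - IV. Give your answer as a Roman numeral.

XLV = 45
IV = 4
45 - 4 = 41

XLI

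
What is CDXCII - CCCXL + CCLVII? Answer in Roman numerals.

CDXCII = 492, CCCXL = 340, CCLVII = 257
492 - 340 = 152
152 + 257 = 409

CDIX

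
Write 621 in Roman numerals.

Convert 621 to Roman numerals:
  621 contains 1×500 (D)
  121 contains 1×100 (C)
  21 contains 2×10 (XX)
  1 contains 1×1 (I)

DCXXI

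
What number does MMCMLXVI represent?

MMCMLXVI: M=1000, M=1000, CM=900, L=50, X=10, V=5, I=1
1000 + 1000 + 900 + 50 + 10 + 5 + 1 = 2966

2966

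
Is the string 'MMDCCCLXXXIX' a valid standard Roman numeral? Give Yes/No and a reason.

'MMDCCCLXXXIX': Check the rules: uses only the symbols I, V, X, L, C, D, M; no symbol is repeated more than three times in a row; V, L and D each appear at most once; the only place a smaller symbol precedes a larger one is the allowed subtractive pair IX, the symbol right after such a pair (if any) is smaller than the pair's first symbol, and otherwise the values never increase from left to right. Value: M (1000) + M (1000) + D (500) + C (100) + C (100) + C (100) + L (50) + X (10) + X (10) + X (10) + IX (9) = 2889. So it is a valid standard Roman numeral.

Yes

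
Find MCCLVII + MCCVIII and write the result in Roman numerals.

MCCLVII = 1257
MCCVIII = 1208
1257 + 1208 = 2465

MMCDLXV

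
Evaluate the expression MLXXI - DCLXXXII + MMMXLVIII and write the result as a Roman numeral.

MLXXI = 1071, DCLXXXII = 682, MMMXLVIII = 3048
1071 - 682 = 389
389 + 3048 = 3437

MMMCDXXXVII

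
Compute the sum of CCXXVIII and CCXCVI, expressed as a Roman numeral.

CCXXVIII = 228
CCXCVI = 296
228 + 296 = 524

DXXIV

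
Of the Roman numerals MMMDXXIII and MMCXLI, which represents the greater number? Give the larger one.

MMMDXXIII = 3523
MMCXLI = 2141
3523 is larger

MMMDXXIII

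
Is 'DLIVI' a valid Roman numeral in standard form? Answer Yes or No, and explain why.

'DLIVI': I cannot come right after the subtractive pair IV: once I is subtracted in IV, the next symbol must be smaller than I

No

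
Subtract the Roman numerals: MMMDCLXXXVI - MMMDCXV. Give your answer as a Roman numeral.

MMMDCLXXXVI = 3686
MMMDCXV = 3615
3686 - 3615 = 71

LXXI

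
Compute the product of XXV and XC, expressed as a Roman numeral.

XXV = 25
XC = 90
25 × 90 = 2250

MMCCL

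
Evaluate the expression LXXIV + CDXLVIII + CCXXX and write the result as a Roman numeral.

LXXIV = 74, CDXLVIII = 448, CCXXX = 230
74 + 448 = 522
522 + 230 = 752

DCCLII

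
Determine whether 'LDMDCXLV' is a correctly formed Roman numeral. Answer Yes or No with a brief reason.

'LDMDCXLV': L should not appear more than once

No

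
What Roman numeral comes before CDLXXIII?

CDLXXIII = 473; previous is 472

CDLXXII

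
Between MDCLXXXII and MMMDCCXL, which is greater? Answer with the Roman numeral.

MDCLXXXII = 1682
MMMDCCXL = 3740
3740 is larger

MMMDCCXL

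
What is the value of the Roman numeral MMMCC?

MMMCC: M=1000, M=1000, M=1000, C=100, C=100
1000 + 1000 + 1000 + 100 + 100 = 3200

3200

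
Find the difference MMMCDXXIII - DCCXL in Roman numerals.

MMMCDXXIII = 3423
DCCXL = 740
3423 - 740 = 2683

MMDCLXXXIII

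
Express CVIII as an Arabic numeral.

CVIII: C=100, V=5, I=1, I=1, I=1
100 + 5 + 1 + 1 + 1 = 108

108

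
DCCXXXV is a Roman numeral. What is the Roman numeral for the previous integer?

DCCXXXV = 735, so the previous integer is 735 - 1 = 734

DCCXXXIV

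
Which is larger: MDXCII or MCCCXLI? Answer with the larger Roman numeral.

MDXCII = 1592
MCCCXLI = 1341
1592 is larger

MDXCII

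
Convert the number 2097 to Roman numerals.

Convert 2097 to Roman numerals:
  2097 contains 2×1000 (MM)
  97 contains 1×90 (XC)
  7 contains 1×5 (V)
  2 contains 2×1 (II)

MMXCVII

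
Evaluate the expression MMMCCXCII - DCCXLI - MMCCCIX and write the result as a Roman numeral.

MMMCCXCII = 3292, DCCXLI = 741, MMCCCIX = 2309
3292 - 741 = 2551
2551 - 2309 = 242

CCXLII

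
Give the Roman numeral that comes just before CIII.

CIII = 103; previous is 102

CII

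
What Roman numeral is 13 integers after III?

III = 3
3 + 13 = 16

XVI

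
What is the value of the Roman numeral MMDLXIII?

MMDLXIII: M=1000, M=1000, D=500, L=50, X=10, I=1, I=1, I=1
1000 + 1000 + 500 + 50 + 10 + 1 + 1 + 1 = 2563

2563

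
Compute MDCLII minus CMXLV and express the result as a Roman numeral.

MDCLII = 1652
CMXLV = 945
1652 - 945 = 707

DCCVII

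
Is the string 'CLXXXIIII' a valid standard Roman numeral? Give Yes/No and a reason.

'CLXXXIIII': More than 3 consecutive I's

No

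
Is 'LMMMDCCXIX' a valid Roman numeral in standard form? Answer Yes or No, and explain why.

'LMMMDCCXIX': Invalid subtractive combination: LM

No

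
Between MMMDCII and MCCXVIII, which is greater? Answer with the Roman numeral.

MMMDCII = 3602
MCCXVIII = 1218
3602 is larger

MMMDCII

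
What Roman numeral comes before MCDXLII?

MCDXLII = 1442, so the previous integer is 1442 - 1 = 1441

MCDXLI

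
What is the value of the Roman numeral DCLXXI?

DCLXXI: D=500, C=100, L=50, X=10, X=10, I=1
500 + 100 + 50 + 10 + 10 + 1 = 671

671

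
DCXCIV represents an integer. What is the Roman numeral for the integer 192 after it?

DCXCIV = 694
694 + 192 = 886

DCCCLXXXVI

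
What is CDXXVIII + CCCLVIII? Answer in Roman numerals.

CDXXVIII = 428
CCCLVIII = 358
428 + 358 = 786

DCCLXXXVI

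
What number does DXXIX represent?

DXXIX: D=500, X=10, X=10, IX=9
500 + 10 + 10 + 9 = 529

529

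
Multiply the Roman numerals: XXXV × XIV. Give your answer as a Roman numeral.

XXXV = 35
XIV = 14
35 × 14 = 490

CDXC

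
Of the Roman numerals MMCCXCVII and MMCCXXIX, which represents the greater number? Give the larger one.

MMCCXCVII = 2297
MMCCXXIX = 2229
2297 is larger

MMCCXCVII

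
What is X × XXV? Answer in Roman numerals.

X = 10
XXV = 25
10 × 25 = 250

CCL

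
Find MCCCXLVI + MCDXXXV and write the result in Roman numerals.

MCCCXLVI = 1346
MCDXXXV = 1435
1346 + 1435 = 2781

MMDCCLXXXI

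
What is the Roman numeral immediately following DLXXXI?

DLXXXI = 581; next is 582

DLXXXII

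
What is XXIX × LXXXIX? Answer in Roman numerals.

XXIX = 29
LXXXIX = 89
29 × 89 = 2581

MMDLXXXI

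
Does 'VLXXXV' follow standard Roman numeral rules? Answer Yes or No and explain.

'VLXXXV': V should not appear more than once

No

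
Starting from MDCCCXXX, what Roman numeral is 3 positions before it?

MDCCCXXX = 1830
1830 - 3 = 1827

MDCCCXXVII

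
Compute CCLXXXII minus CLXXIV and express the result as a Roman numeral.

CCLXXXII = 282
CLXXIV = 174
282 - 174 = 108

CVIII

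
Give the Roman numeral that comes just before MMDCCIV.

MMDCCIV = 2704, so the previous integer is 2704 - 1 = 2703

MMDCCIII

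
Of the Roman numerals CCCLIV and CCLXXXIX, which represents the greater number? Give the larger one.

CCCLIV = 354
CCLXXXIX = 289
354 is larger

CCCLIV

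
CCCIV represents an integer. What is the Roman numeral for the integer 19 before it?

CCCIV = 304
304 - 19 = 285

CCLXXXV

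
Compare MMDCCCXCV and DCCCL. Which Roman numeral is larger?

MMDCCCXCV = 2895
DCCCL = 850
2895 is larger

MMDCCCXCV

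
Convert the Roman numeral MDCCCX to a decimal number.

MDCCCX: M=1000, D=500, C=100, C=100, C=100, X=10
1000 + 500 + 100 + 100 + 100 + 10 = 1810

1810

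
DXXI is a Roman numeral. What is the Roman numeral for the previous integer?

DXXI = 521; previous is 520

DXX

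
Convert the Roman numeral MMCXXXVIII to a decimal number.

MMCXXXVIII: M=1000, M=1000, C=100, X=10, X=10, X=10, V=5, I=1, I=1, I=1
1000 + 1000 + 100 + 10 + 10 + 10 + 5 + 1 + 1 + 1 = 2138

2138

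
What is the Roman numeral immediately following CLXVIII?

CLXVIII = 168, so the next integer is 168 + 1 = 169

CLXIX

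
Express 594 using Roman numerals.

Convert 594 to Roman numerals:
  594 contains 1×500 (D)
  94 contains 1×90 (XC)
  4 contains 1×4 (IV)

DXCIV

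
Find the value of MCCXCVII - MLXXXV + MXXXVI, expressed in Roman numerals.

MCCXCVII = 1297, MLXXXV = 1085, MXXXVI = 1036
1297 - 1085 = 212
212 + 1036 = 1248

MCCXLVIII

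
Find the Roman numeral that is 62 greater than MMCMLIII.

MMCMLIII = 2953
2953 + 62 = 3015

MMMXV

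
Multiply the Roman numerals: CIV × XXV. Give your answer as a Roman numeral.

CIV = 104
XXV = 25
104 × 25 = 2600

MMDC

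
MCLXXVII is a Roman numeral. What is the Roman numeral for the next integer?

MCLXXVII = 1177, so the next integer is 1177 + 1 = 1178

MCLXXVIII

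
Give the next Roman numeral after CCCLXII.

CCCLXII = 362, so the next integer is 362 + 1 = 363

CCCLXIII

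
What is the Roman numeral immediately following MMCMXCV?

MMCMXCV = 2995; next is 2996

MMCMXCVI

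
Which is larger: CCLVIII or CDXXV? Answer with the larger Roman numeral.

CCLVIII = 258
CDXXV = 425
425 is larger

CDXXV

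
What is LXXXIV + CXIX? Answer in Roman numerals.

LXXXIV = 84
CXIX = 119
84 + 119 = 203

CCIII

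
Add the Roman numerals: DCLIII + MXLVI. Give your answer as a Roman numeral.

DCLIII = 653
MXLVI = 1046
653 + 1046 = 1699

MDCXCIX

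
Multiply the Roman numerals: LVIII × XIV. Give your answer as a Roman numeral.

LVIII = 58
XIV = 14
58 × 14 = 812

DCCCXII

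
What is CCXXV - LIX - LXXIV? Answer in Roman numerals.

CCXXV = 225, LIX = 59, LXXIV = 74
225 - 59 = 166
166 - 74 = 92

XCII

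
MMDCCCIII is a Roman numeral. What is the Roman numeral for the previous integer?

MMDCCCIII = 2803; previous is 2802

MMDCCCII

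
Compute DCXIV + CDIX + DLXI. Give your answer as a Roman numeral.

DCXIV = 614, CDIX = 409, DLXI = 561
614 + 409 = 1023
1023 + 561 = 1584

MDLXXXIV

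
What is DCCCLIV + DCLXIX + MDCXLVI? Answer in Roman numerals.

DCCCLIV = 854, DCLXIX = 669, MDCXLVI = 1646
854 + 669 = 1523
1523 + 1646 = 3169

MMMCLXIX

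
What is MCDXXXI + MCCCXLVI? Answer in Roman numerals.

MCDXXXI = 1431
MCCCXLVI = 1346
1431 + 1346 = 2777

MMDCCLXXVII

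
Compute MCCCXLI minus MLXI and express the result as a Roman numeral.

MCCCXLI = 1341
MLXI = 1061
1341 - 1061 = 280

CCLXXX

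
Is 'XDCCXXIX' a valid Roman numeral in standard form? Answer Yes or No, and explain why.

'XDCCXXIX': Invalid subtractive combination: XD

No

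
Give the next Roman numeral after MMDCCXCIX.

MMDCCXCIX = 2799, so the next integer is 2799 + 1 = 2800

MMDCCC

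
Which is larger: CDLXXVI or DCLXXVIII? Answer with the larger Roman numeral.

CDLXXVI = 476
DCLXXVIII = 678
678 is larger

DCLXXVIII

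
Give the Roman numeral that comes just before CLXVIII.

CLXVIII = 168; previous is 167

CLXVII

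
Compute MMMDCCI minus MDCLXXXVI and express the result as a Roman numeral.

MMMDCCI = 3701
MDCLXXXVI = 1686
3701 - 1686 = 2015

MMXV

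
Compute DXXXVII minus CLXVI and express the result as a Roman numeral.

DXXXVII = 537
CLXVI = 166
537 - 166 = 371

CCCLXXI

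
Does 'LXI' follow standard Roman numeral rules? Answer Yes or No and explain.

'LXI': Check the rules: uses only the symbols I, V, X, L, C, D, M; no symbol is repeated more than three times in a row; V, L and D each appear at most once; no smaller symbol precedes a larger one (values never increase from left to right). Value: L (50) + X (10) + I (1) = 61. So it is a valid standard Roman numeral.

Yes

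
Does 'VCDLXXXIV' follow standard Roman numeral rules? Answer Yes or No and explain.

'VCDLXXXIV': V should not appear more than once

No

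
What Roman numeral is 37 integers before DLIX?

DLIX = 559
559 - 37 = 522

DXXII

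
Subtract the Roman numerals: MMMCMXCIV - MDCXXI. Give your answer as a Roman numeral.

MMMCMXCIV = 3994
MDCXXI = 1621
3994 - 1621 = 2373

MMCCCLXXIII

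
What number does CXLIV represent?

CXLIV: C=100, XL=40, IV=4
100 + 40 + 4 = 144

144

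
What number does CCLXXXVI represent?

CCLXXXVI: C=100, C=100, L=50, X=10, X=10, X=10, V=5, I=1
100 + 100 + 50 + 10 + 10 + 10 + 5 + 1 = 286

286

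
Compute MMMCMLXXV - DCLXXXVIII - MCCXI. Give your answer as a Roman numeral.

MMMCMLXXV = 3975, DCLXXXVIII = 688, MCCXI = 1211
3975 - 688 = 3287
3287 - 1211 = 2076

MMLXXVI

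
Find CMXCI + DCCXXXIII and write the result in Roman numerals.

CMXCI = 991
DCCXXXIII = 733
991 + 733 = 1724

MDCCXXIV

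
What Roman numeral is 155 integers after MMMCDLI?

MMMCDLI = 3451
3451 + 155 = 3606

MMMDCVI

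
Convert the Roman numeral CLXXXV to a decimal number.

CLXXXV: C=100, L=50, X=10, X=10, X=10, V=5
100 + 50 + 10 + 10 + 10 + 5 = 185

185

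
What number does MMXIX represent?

MMXIX: M=1000, M=1000, X=10, IX=9
1000 + 1000 + 10 + 9 = 2019

2019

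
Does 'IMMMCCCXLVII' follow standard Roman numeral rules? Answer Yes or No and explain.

'IMMMCCCXLVII': Invalid subtractive combination: IM

No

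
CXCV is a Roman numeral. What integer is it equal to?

CXCV: C=100, XC=90, V=5
100 + 90 + 5 = 195

195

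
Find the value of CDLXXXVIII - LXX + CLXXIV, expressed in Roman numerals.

CDLXXXVIII = 488, LXX = 70, CLXXIV = 174
488 - 70 = 418
418 + 174 = 592

DXCII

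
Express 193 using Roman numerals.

Convert 193 to Roman numerals:
  193 contains 1×100 (C)
  93 contains 1×90 (XC)
  3 contains 3×1 (III)

CXCIII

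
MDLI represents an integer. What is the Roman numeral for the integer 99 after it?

MDLI = 1551
1551 + 99 = 1650

MDCL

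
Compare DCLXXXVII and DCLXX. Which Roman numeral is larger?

DCLXXXVII = 687
DCLXX = 670
687 is larger

DCLXXXVII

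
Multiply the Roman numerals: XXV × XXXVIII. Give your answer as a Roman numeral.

XXV = 25
XXXVIII = 38
25 × 38 = 950

CML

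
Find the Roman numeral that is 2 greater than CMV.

CMV = 905
905 + 2 = 907

CMVII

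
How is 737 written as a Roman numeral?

Convert 737 to Roman numerals:
  737 contains 1×500 (D)
  237 contains 2×100 (CC)
  37 contains 3×10 (XXX)
  7 contains 1×5 (V)
  2 contains 2×1 (II)

DCCXXXVII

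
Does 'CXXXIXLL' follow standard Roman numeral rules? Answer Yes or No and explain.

'CXXXIXLL': L should not appear more than once

No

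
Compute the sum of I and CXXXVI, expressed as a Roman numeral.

I = 1
CXXXVI = 136
1 + 136 = 137

CXXXVII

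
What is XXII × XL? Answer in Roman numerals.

XXII = 22
XL = 40
22 × 40 = 880

DCCCLXXX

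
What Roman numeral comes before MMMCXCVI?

MMMCXCVI = 3196; previous is 3195

MMMCXCV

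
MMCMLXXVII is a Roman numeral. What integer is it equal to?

MMCMLXXVII: M=1000, M=1000, CM=900, L=50, X=10, X=10, V=5, I=1, I=1
1000 + 1000 + 900 + 50 + 10 + 10 + 5 + 1 + 1 = 2977

2977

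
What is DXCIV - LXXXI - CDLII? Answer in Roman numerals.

DXCIV = 594, LXXXI = 81, CDLII = 452
594 - 81 = 513
513 - 452 = 61

LXI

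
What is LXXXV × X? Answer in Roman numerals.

LXXXV = 85
X = 10
85 × 10 = 850

DCCCL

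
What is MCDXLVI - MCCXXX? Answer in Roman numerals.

MCDXLVI = 1446
MCCXXX = 1230
1446 - 1230 = 216

CCXVI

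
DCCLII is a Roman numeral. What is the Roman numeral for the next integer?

DCCLII = 752; next is 753

DCCLIII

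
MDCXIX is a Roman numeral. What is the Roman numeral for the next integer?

MDCXIX = 1619; next is 1620

MDCXX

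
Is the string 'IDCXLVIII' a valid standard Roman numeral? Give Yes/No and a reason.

'IDCXLVIII': Invalid subtractive combination: ID

No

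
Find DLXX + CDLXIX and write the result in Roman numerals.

DLXX = 570
CDLXIX = 469
570 + 469 = 1039

MXXXIX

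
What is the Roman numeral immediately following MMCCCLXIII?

MMCCCLXIII = 2363; next is 2364

MMCCCLXIV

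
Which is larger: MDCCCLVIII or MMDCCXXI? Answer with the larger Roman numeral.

MDCCCLVIII = 1858
MMDCCXXI = 2721
2721 is larger

MMDCCXXI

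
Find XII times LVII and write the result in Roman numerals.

XII = 12
LVII = 57
12 × 57 = 684

DCLXXXIV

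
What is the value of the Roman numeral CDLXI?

CDLXI: CD=400, L=50, X=10, I=1
400 + 50 + 10 + 1 = 461

461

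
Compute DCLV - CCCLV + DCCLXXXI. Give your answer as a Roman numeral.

DCLV = 655, CCCLV = 355, DCCLXXXI = 781
655 - 355 = 300
300 + 781 = 1081

MLXXXI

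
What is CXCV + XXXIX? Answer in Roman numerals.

CXCV = 195
XXXIX = 39
195 + 39 = 234

CCXXXIV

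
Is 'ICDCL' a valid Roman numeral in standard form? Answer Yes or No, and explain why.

'ICDCL': Invalid subtractive combination: IC

No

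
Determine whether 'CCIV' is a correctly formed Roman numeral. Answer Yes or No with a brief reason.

'CCIV': Check the rules: uses only the symbols I, V, X, L, C, D, M; no symbol is repeated more than three times in a row; V, L and D each appear at most once; the only place a smaller symbol precedes a larger one is the allowed subtractive pair IV, the symbol right after such a pair (if any) is smaller than the pair's first symbol, and otherwise the values never increase from left to right. Value: C (100) + C (100) + IV (4) = 204. So it is a valid standard Roman numeral.

Yes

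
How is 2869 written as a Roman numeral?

Convert 2869 to Roman numerals:
  2869 contains 2×1000 (MM)
  869 contains 1×500 (D)
  369 contains 3×100 (CCC)
  69 contains 1×50 (L)
  19 contains 1×10 (X)
  9 contains 1×9 (IX)

MMDCCCLXIX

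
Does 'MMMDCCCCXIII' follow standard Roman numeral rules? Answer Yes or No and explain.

'MMMDCCCCXIII': More than 3 consecutive C's

No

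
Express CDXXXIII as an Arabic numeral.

CDXXXIII: CD=400, X=10, X=10, X=10, I=1, I=1, I=1
400 + 10 + 10 + 10 + 1 + 1 + 1 = 433

433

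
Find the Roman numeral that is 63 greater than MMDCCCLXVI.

MMDCCCLXVI = 2866
2866 + 63 = 2929

MMCMXXIX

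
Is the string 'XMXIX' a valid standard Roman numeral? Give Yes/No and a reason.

'XMXIX': Invalid subtractive combination: XM

No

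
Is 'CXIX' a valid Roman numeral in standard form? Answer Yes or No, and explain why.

'CXIX': Check the rules: uses only the symbols I, V, X, L, C, D, M; no symbol is repeated more than three times in a row; V, L and D each appear at most once; the only place a smaller symbol precedes a larger one is the allowed subtractive pair IX, the symbol right after such a pair (if any) is smaller than the pair's first symbol, and otherwise the values never increase from left to right. Value: C (100) + X (10) + IX (9) = 119. So it is a valid standard Roman numeral.

Yes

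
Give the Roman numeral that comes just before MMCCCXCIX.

MMCCCXCIX = 2399; previous is 2398

MMCCCXCVIII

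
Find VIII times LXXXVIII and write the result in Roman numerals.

VIII = 8
LXXXVIII = 88
8 × 88 = 704

DCCIV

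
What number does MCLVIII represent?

MCLVIII: M=1000, C=100, L=50, V=5, I=1, I=1, I=1
1000 + 100 + 50 + 5 + 1 + 1 + 1 = 1158

1158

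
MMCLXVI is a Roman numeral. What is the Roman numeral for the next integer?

MMCLXVI = 2166, so the next integer is 2166 + 1 = 2167

MMCLXVII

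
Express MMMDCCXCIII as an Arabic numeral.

MMMDCCXCIII: M=1000, M=1000, M=1000, D=500, C=100, C=100, XC=90, I=1, I=1, I=1
1000 + 1000 + 1000 + 500 + 100 + 100 + 90 + 1 + 1 + 1 = 3793

3793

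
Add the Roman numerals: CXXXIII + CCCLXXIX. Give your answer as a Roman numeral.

CXXXIII = 133
CCCLXXIX = 379
133 + 379 = 512

DXII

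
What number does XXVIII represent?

XXVIII: X=10, X=10, V=5, I=1, I=1, I=1
10 + 10 + 5 + 1 + 1 + 1 = 28

28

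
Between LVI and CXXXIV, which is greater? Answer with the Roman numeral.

LVI = 56
CXXXIV = 134
134 is larger

CXXXIV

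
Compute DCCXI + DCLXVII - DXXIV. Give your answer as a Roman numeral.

DCCXI = 711, DCLXVII = 667, DXXIV = 524
711 + 667 = 1378
1378 - 524 = 854

DCCCLIV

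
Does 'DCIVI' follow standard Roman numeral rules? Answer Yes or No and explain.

'DCIVI': I cannot come right after the subtractive pair IV: once I is subtracted in IV, the next symbol must be smaller than I

No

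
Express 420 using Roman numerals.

Convert 420 to Roman numerals:
  420 contains 1×400 (CD)
  20 contains 2×10 (XX)

CDXX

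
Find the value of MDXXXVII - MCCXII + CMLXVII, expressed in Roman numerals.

MDXXXVII = 1537, MCCXII = 1212, CMLXVII = 967
1537 - 1212 = 325
325 + 967 = 1292

MCCXCII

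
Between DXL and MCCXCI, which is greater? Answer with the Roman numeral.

DXL = 540
MCCXCI = 1291
1291 is larger

MCCXCI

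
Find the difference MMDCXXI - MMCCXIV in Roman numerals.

MMDCXXI = 2621
MMCCXIV = 2214
2621 - 2214 = 407

CDVII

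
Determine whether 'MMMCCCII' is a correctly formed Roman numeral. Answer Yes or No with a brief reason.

'MMMCCCII': Check the rules: uses only the symbols I, V, X, L, C, D, M; no symbol is repeated more than three times in a row; V, L and D each appear at most once; no smaller symbol precedes a larger one (values never increase from left to right). Value: M (1000) + M (1000) + M (1000) + C (100) + C (100) + C (100) + I (1) + I (1) = 3302. So it is a valid standard Roman numeral.

Yes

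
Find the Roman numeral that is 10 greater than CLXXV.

CLXXV = 175
175 + 10 = 185

CLXXXV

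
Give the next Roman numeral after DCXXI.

DCXXI = 621, so the next integer is 621 + 1 = 622

DCXXII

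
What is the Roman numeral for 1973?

Convert 1973 to Roman numerals:
  1973 contains 1×1000 (M)
  973 contains 1×900 (CM)
  73 contains 1×50 (L)
  23 contains 2×10 (XX)
  3 contains 3×1 (III)

MCMLXXIII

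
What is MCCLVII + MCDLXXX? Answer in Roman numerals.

MCCLVII = 1257
MCDLXXX = 1480
1257 + 1480 = 2737

MMDCCXXXVII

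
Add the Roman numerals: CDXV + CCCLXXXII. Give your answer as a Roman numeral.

CDXV = 415
CCCLXXXII = 382
415 + 382 = 797

DCCXCVII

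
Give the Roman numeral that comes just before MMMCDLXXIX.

MMMCDLXXIX = 3479, so the previous integer is 3479 - 1 = 3478

MMMCDLXXVIII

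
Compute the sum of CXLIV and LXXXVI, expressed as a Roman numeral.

CXLIV = 144
LXXXVI = 86
144 + 86 = 230

CCXXX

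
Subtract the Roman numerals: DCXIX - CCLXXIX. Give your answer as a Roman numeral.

DCXIX = 619
CCLXXIX = 279
619 - 279 = 340

CCCXL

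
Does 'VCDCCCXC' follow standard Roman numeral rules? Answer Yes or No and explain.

'VCDCCCXC': Invalid subtractive combination: VC

No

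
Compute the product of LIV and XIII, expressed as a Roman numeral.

LIV = 54
XIII = 13
54 × 13 = 702

DCCII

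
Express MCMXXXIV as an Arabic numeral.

MCMXXXIV: M=1000, CM=900, X=10, X=10, X=10, IV=4
1000 + 900 + 10 + 10 + 10 + 4 = 1934

1934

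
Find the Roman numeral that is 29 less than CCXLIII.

CCXLIII = 243
243 - 29 = 214

CCXIV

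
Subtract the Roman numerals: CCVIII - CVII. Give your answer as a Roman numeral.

CCVIII = 208
CVII = 107
208 - 107 = 101

CI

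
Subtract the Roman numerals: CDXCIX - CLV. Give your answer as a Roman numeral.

CDXCIX = 499
CLV = 155
499 - 155 = 344

CCCXLIV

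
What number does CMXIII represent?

CMXIII: CM=900, X=10, I=1, I=1, I=1
900 + 10 + 1 + 1 + 1 = 913

913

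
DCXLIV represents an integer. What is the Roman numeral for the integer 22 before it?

DCXLIV = 644
644 - 22 = 622

DCXXII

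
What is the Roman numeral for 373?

Convert 373 to Roman numerals:
  373 contains 3×100 (CCC)
  73 contains 1×50 (L)
  23 contains 2×10 (XX)
  3 contains 3×1 (III)

CCCLXXIII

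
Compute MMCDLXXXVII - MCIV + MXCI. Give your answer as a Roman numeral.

MMCDLXXXVII = 2487, MCIV = 1104, MXCI = 1091
2487 - 1104 = 1383
1383 + 1091 = 2474

MMCDLXXIV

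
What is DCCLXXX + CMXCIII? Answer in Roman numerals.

DCCLXXX = 780
CMXCIII = 993
780 + 993 = 1773

MDCCLXXIII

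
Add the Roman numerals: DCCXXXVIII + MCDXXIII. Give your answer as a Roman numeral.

DCCXXXVIII = 738
MCDXXIII = 1423
738 + 1423 = 2161

MMCLXI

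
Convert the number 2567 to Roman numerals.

Convert 2567 to Roman numerals:
  2567 contains 2×1000 (MM)
  567 contains 1×500 (D)
  67 contains 1×50 (L)
  17 contains 1×10 (X)
  7 contains 1×5 (V)
  2 contains 2×1 (II)

MMDLXVII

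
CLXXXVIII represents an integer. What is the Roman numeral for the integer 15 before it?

CLXXXVIII = 188
188 - 15 = 173

CLXXIII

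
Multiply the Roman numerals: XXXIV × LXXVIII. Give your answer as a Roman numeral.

XXXIV = 34
LXXVIII = 78
34 × 78 = 2652

MMDCLII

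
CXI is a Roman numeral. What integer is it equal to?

CXI: C=100, X=10, I=1
100 + 10 + 1 = 111

111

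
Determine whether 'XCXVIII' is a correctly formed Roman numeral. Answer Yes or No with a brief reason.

'XCXVIII': X cannot come right after the subtractive pair XC: once X is subtracted in XC, the next symbol must be smaller than X

No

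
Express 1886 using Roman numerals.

Convert 1886 to Roman numerals:
  1886 contains 1×1000 (M)
  886 contains 1×500 (D)
  386 contains 3×100 (CCC)
  86 contains 1×50 (L)
  36 contains 3×10 (XXX)
  6 contains 1×5 (V)
  1 contains 1×1 (I)

MDCCCLXXXVI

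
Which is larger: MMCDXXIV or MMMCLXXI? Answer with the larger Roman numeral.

MMCDXXIV = 2424
MMMCLXXI = 3171
3171 is larger

MMMCLXXI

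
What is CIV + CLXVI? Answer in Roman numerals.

CIV = 104
CLXVI = 166
104 + 166 = 270

CCLXX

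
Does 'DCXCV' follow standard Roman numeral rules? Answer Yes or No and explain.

'DCXCV': Check the rules: uses only the symbols I, V, X, L, C, D, M; no symbol is repeated more than three times in a row; V, L and D each appear at most once; the only place a smaller symbol precedes a larger one is the allowed subtractive pair XC, the symbol right after such a pair (if any) is smaller than the pair's first symbol, and otherwise the values never increase from left to right. Value: D (500) + C (100) + XC (90) + V (5) = 695. So it is a valid standard Roman numeral.

Yes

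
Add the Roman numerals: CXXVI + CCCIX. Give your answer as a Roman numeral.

CXXVI = 126
CCCIX = 309
126 + 309 = 435

CDXXXV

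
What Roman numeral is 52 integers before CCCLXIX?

CCCLXIX = 369
369 - 52 = 317

CCCXVII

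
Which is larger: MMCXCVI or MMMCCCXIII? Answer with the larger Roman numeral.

MMCXCVI = 2196
MMMCCCXIII = 3313
3313 is larger

MMMCCCXIII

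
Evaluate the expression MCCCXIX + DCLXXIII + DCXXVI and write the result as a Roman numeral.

MCCCXIX = 1319, DCLXXIII = 673, DCXXVI = 626
1319 + 673 = 1992
1992 + 626 = 2618

MMDCXVIII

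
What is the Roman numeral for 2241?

Convert 2241 to Roman numerals:
  2241 contains 2×1000 (MM)
  241 contains 2×100 (CC)
  41 contains 1×40 (XL)
  1 contains 1×1 (I)

MMCCXLI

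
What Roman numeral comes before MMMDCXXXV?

MMMDCXXXV = 3635, so the previous integer is 3635 - 1 = 3634

MMMDCXXXIV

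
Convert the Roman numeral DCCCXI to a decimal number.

DCCCXI: D=500, C=100, C=100, C=100, X=10, I=1
500 + 100 + 100 + 100 + 10 + 1 = 811

811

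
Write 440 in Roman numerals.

Convert 440 to Roman numerals:
  440 contains 1×400 (CD)
  40 contains 1×40 (XL)

CDXL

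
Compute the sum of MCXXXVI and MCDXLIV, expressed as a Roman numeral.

MCXXXVI = 1136
MCDXLIV = 1444
1136 + 1444 = 2580

MMDLXXX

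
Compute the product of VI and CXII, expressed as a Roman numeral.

VI = 6
CXII = 112
6 × 112 = 672

DCLXXII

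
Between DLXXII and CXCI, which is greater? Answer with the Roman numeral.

DLXXII = 572
CXCI = 191
572 is larger

DLXXII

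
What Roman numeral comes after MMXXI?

MMXXI = 2021; next is 2022

MMXXII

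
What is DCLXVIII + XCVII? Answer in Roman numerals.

DCLXVIII = 668
XCVII = 97
668 + 97 = 765

DCCLXV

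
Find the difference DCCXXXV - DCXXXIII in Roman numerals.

DCCXXXV = 735
DCXXXIII = 633
735 - 633 = 102

CII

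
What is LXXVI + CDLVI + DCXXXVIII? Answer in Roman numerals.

LXXVI = 76, CDLVI = 456, DCXXXVIII = 638
76 + 456 = 532
532 + 638 = 1170

MCLXX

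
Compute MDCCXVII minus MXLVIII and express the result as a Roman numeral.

MDCCXVII = 1717
MXLVIII = 1048
1717 - 1048 = 669

DCLXIX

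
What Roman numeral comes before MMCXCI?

MMCXCI = 2191, so the previous integer is 2191 - 1 = 2190

MMCXC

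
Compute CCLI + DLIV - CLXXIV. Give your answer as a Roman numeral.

CCLI = 251, DLIV = 554, CLXXIV = 174
251 + 554 = 805
805 - 174 = 631

DCXXXI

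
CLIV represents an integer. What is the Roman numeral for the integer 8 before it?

CLIV = 154
154 - 8 = 146

CXLVI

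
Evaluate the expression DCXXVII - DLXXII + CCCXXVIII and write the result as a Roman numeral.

DCXXVII = 627, DLXXII = 572, CCCXXVIII = 328
627 - 572 = 55
55 + 328 = 383

CCCLXXXIII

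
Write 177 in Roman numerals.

Convert 177 to Roman numerals:
  177 contains 1×100 (C)
  77 contains 1×50 (L)
  27 contains 2×10 (XX)
  7 contains 1×5 (V)
  2 contains 2×1 (II)

CLXXVII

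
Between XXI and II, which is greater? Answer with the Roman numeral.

XXI = 21
II = 2
21 is larger

XXI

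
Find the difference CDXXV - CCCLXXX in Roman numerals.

CDXXV = 425
CCCLXXX = 380
425 - 380 = 45

XLV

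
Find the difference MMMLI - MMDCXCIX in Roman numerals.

MMMLI = 3051
MMDCXCIX = 2699
3051 - 2699 = 352

CCCLII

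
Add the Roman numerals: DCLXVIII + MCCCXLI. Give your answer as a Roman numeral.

DCLXVIII = 668
MCCCXLI = 1341
668 + 1341 = 2009

MMIX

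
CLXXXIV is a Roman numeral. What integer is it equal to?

CLXXXIV: C=100, L=50, X=10, X=10, X=10, IV=4
100 + 50 + 10 + 10 + 10 + 4 = 184

184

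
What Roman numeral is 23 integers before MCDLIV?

MCDLIV = 1454
1454 - 23 = 1431

MCDXXXI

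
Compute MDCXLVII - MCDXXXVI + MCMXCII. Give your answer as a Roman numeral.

MDCXLVII = 1647, MCDXXXVI = 1436, MCMXCII = 1992
1647 - 1436 = 211
211 + 1992 = 2203

MMCCIII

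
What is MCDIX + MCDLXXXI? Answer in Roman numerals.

MCDIX = 1409
MCDLXXXI = 1481
1409 + 1481 = 2890

MMDCCCXC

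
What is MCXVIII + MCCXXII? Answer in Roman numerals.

MCXVIII = 1118
MCCXXII = 1222
1118 + 1222 = 2340

MMCCCXL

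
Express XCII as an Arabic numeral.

XCII: XC=90, I=1, I=1
90 + 1 + 1 = 92

92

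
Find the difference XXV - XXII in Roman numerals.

XXV = 25
XXII = 22
25 - 22 = 3

III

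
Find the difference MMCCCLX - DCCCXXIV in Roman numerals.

MMCCCLX = 2360
DCCCXXIV = 824
2360 - 824 = 1536

MDXXXVI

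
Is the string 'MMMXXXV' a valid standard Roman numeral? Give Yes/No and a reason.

'MMMXXXV': Check the rules: uses only the symbols I, V, X, L, C, D, M; no symbol is repeated more than three times in a row; V, L and D each appear at most once; no smaller symbol precedes a larger one (values never increase from left to right). Value: M (1000) + M (1000) + M (1000) + X (10) + X (10) + X (10) + V (5) = 3035. So it is a valid standard Roman numeral.

Yes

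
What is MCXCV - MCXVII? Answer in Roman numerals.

MCXCV = 1195
MCXVII = 1117
1195 - 1117 = 78

LXXVIII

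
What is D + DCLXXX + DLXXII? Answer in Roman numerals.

D = 500, DCLXXX = 680, DLXXII = 572
500 + 680 = 1180
1180 + 572 = 1752

MDCCLII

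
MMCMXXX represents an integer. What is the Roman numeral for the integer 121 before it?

MMCMXXX = 2930
2930 - 121 = 2809

MMDCCCIX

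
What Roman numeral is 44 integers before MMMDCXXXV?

MMMDCXXXV = 3635
3635 - 44 = 3591

MMMDXCI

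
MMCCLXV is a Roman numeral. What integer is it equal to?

MMCCLXV: M=1000, M=1000, C=100, C=100, L=50, X=10, V=5
1000 + 1000 + 100 + 100 + 50 + 10 + 5 = 2265

2265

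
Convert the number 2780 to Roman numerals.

Convert 2780 to Roman numerals:
  2780 contains 2×1000 (MM)
  780 contains 1×500 (D)
  280 contains 2×100 (CC)
  80 contains 1×50 (L)
  30 contains 3×10 (XXX)

MMDCCLXXX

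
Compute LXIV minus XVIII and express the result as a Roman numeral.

LXIV = 64
XVIII = 18
64 - 18 = 46

XLVI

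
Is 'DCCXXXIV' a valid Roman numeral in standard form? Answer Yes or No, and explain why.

'DCCXXXIV': Check the rules: uses only the symbols I, V, X, L, C, D, M; no symbol is repeated more than three times in a row; V, L and D each appear at most once; the only place a smaller symbol precedes a larger one is the allowed subtractive pair IV, the symbol right after such a pair (if any) is smaller than the pair's first symbol, and otherwise the values never increase from left to right. Value: D (500) + C (100) + C (100) + X (10) + X (10) + X (10) + IV (4) = 734. So it is a valid standard Roman numeral.

Yes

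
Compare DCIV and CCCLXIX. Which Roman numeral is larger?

DCIV = 604
CCCLXIX = 369
604 is larger

DCIV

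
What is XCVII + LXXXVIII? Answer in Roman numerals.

XCVII = 97
LXXXVIII = 88
97 + 88 = 185

CLXXXV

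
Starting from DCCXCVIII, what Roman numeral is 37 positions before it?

DCCXCVIII = 798
798 - 37 = 761

DCCLXI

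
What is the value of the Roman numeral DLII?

DLII: D=500, L=50, I=1, I=1
500 + 50 + 1 + 1 = 552

552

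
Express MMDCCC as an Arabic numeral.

MMDCCC: M=1000, M=1000, D=500, C=100, C=100, C=100
1000 + 1000 + 500 + 100 + 100 + 100 = 2800

2800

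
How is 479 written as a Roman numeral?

Convert 479 to Roman numerals:
  479 contains 1×400 (CD)
  79 contains 1×50 (L)
  29 contains 2×10 (XX)
  9 contains 1×9 (IX)

CDLXXIX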